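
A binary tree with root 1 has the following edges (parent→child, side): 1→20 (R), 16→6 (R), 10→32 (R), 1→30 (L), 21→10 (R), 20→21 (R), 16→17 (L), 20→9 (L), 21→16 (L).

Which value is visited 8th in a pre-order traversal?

6

Pre-order visits the node, then its left subtree, then its right subtree.
Visit 1.
At 1: go left to 30.
  30 is a leaf — visit 30.
At 1: go right to 20.
  Visit 20.
  At 20: go left to 9.
    9 is a leaf — visit 9.
  At 20: go right to 21.
    Visit 21.
    At 21: go left to 16.
      Visit 16.
      At 16: go left to 17.
        17 is a leaf — visit 17.
      At 16: go right to 6.
        6 is a leaf — visit 6.
    At 21: go right to 10.
      Visit 10.
      At 10: no left child.
      At 10: go right to 32.
        32 is a leaf — visit 32.
Full pre-order sequence: 1, 30, 20, 9, 21, 16, 17, 6, 10, 32.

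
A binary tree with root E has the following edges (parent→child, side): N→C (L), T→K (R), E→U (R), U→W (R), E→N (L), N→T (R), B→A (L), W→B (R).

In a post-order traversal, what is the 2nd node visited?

Post-order visits the left subtree, then the right subtree, then the node.
At E: go left to N.
  At N: go left to C.
    C is a leaf — visit C.
  At N: go right to T.
    At T: no left child.
    At T: go right to K.
      K is a leaf — visit K.
    Visit T.
  Visit N.
At E: go right to U.
  At U: no left child.
  At U: go right to W.
    At W: no left child.
    At W: go right to B.
      At B: go left to A.
        A is a leaf — visit A.
      At B: no right child.
      Visit B.
    Visit W.
  Visit U.
Visit E.
Full post-order sequence: C, K, T, N, A, B, W, U, E.

K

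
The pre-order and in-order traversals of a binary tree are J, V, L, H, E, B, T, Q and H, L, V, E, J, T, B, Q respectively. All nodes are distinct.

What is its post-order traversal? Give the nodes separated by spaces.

The first element of pre-order is the root; it splits in-order into left and right subtrees.
Root J: left subtree has 4 nodes {H, L, V, E}, right has 3 {T, B, Q}.
  Root V: left subtree has 2 nodes {H, L}, right has 1 {E}.
    Root L: left subtree has 1 node {H}, right has 0 { }.
  Root B: left subtree has 1 node {T}, right has 1 {Q}.

H L E V T Q B J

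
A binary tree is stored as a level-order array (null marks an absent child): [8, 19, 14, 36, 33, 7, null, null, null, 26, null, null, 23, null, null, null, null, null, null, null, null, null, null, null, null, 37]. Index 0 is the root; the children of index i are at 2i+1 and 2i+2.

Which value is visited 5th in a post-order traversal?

37

Post-order visits the left subtree, then the right subtree, then the node.
At 8: go left to 19.
  At 19: go left to 36.
    36 is a leaf — visit 36.
  At 19: go right to 33.
    At 33: go left to 26.
      26 is a leaf — visit 26.
    At 33: no right child.
    Visit 33.
  Visit 19.
At 8: go right to 14.
  At 14: go left to 7.
    At 7: no left child.
    At 7: go right to 23.
      At 23: go left to 37.
        37 is a leaf — visit 37.
      At 23: no right child.
      Visit 23.
    Visit 7.
  At 14: no right child.
  Visit 14.
Visit 8.
Full post-order sequence: 36, 26, 33, 19, 37, 23, 7, 14, 8.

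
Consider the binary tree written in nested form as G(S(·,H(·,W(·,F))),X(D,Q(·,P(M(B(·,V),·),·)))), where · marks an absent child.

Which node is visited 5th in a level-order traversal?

Level-order visits nodes level by level from the root, left to right within each level.
Level 0: G
Level 1: S, X
Level 2: H, D, Q
Level 3: W, P
Level 4: F, M
Level 5: B
Level 6: V
Full level-order sequence: G, S, X, H, D, Q, W, P, F, M, B, V.

D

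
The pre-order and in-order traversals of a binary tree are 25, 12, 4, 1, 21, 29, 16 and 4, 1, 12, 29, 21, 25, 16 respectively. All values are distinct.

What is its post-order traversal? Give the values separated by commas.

The first element of pre-order is the root; it splits in-order into left and right subtrees.
Root 25: left subtree has 5 nodes {4, 1, 12, 29, 21}, right has 1 {16}.
  Root 12: left subtree has 2 nodes {4, 1}, right has 2 {29, 21}.
    Root 4: left subtree has 0 nodes { }, right has 1 {1}.
    Root 21: left subtree has 1 node {29}, right has 0 { }.

1, 4, 29, 21, 12, 16, 25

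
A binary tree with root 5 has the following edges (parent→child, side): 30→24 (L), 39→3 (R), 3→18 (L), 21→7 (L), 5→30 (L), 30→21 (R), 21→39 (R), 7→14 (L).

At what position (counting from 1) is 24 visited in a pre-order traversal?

Pre-order visits the node, then its left subtree, then its right subtree.
Visit 5.
At 5: go left to 30.
  Visit 30.
  At 30: go left to 24.
    24 is a leaf — visit 24.
  At 30: go right to 21.
    Visit 21.
    At 21: go left to 7.
      Visit 7.
      At 7: go left to 14.
        14 is a leaf — visit 14.
      At 7: no right child.
    At 21: go right to 39.
      Visit 39.
      At 39: no left child.
      At 39: go right to 3.
        Visit 3.
        At 3: go left to 18.
          18 is a leaf — visit 18.
        At 3: no right child.
At 5: no right child.
Full pre-order sequence: 5, 30, 24, 21, 7, 14, 39, 3, 18.

3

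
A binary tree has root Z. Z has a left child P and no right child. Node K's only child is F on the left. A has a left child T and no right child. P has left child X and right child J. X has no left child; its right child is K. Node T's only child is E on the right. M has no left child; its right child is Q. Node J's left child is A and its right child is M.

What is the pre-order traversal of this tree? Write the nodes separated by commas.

Z, P, X, K, F, J, A, T, E, M, Q

Pre-order visits the node, then its left subtree, then its right subtree.
Visit Z.
At Z: go left to P.
  Visit P.
  At P: go left to X.
    Visit X.
    At X: no left child.
    At X: go right to K.
      Visit K.
      At K: go left to F.
        F is a leaf — visit F.
      At K: no right child.
  At P: go right to J.
    Visit J.
    At J: go left to A.
      Visit A.
      At A: go left to T.
        Visit T.
        At T: no left child.
        At T: go right to E.
          E is a leaf — visit E.
      At A: no right child.
    At J: go right to M.
      Visit M.
      At M: no left child.
      At M: go right to Q.
        Q is a leaf — visit Q.
At Z: no right child.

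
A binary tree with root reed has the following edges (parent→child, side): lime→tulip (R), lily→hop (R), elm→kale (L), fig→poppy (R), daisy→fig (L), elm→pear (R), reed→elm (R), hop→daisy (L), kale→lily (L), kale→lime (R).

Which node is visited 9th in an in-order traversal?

In-order visits the left subtree, then the node, then the right subtree.
At reed: no left child.
Visit reed.
At reed: go right to elm.
  At elm: go left to kale.
    At kale: go left to lily.
      At lily: no left child.
      Visit lily.
      At lily: go right to hop.
        At hop: go left to daisy.
          At daisy: go left to fig.
            At fig: no left child.
            Visit fig.
            At fig: go right to poppy.
              poppy is a leaf — visit poppy.
          Visit daisy.
          At daisy: no right child.
        Visit hop.
        At hop: no right child.
    Visit kale.
    At kale: go right to lime.
      At lime: no left child.
      Visit lime.
      At lime: go right to tulip.
        tulip is a leaf — visit tulip.
  Visit elm.
  At elm: go right to pear.
    pear is a leaf — visit pear.
Full in-order sequence: reed, lily, fig, poppy, daisy, hop, kale, lime, tulip, elm, pear.

tulip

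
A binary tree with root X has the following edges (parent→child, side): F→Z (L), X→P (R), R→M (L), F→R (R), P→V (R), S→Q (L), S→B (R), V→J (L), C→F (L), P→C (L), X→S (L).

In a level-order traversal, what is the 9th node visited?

J

Level-order visits nodes level by level from the root, left to right within each level.
Level 0: X
Level 1: S, P
Level 2: Q, B, C, V
Level 3: F, J
Level 4: Z, R
Level 5: M
Full level-order sequence: X, S, P, Q, B, C, V, F, J, Z, R, M.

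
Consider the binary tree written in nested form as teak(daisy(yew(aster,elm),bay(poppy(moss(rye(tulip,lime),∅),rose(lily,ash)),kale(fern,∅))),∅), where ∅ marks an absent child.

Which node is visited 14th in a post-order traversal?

bay

Post-order visits the left subtree, then the right subtree, then the node.
At teak: go left to daisy.
  At daisy: go left to yew.
    At yew: go left to aster.
      aster is a leaf — visit aster.
    At yew: go right to elm.
      elm is a leaf — visit elm.
    Visit yew.
  At daisy: go right to bay.
    At bay: go left to poppy.
      At poppy: go left to moss.
        At moss: go left to rye.
          At rye: go left to tulip.
            tulip is a leaf — visit tulip.
          At rye: go right to lime.
            lime is a leaf — visit lime.
          Visit rye.
        At moss: no right child.
        Visit moss.
      At poppy: go right to rose.
        At rose: go left to lily.
          lily is a leaf — visit lily.
        At rose: go right to ash.
          ash is a leaf — visit ash.
        Visit rose.
      Visit poppy.
    At bay: go right to kale.
      At kale: go left to fern.
        fern is a leaf — visit fern.
      At kale: no right child.
      Visit kale.
    Visit bay.
  Visit daisy.
At teak: no right child.
Visit teak.
Full post-order sequence: aster, elm, yew, tulip, lime, rye, moss, lily, ash, rose, poppy, fern, kale, bay, daisy, teak.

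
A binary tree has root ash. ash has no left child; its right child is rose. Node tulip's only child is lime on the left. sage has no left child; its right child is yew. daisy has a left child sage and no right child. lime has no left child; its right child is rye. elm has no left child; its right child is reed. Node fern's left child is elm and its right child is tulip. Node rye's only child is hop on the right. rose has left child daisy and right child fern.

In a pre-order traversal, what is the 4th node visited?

sage

Pre-order visits the node, then its left subtree, then its right subtree.
Visit ash.
At ash: no left child.
At ash: go right to rose.
  Visit rose.
  At rose: go left to daisy.
    Visit daisy.
    At daisy: go left to sage.
      Visit sage.
      At sage: no left child.
      At sage: go right to yew.
        yew is a leaf — visit yew.
    At daisy: no right child.
  At rose: go right to fern.
    Visit fern.
    At fern: go left to elm.
      Visit elm.
      At elm: no left child.
      At elm: go right to reed.
        reed is a leaf — visit reed.
    At fern: go right to tulip.
      Visit tulip.
      At tulip: go left to lime.
        Visit lime.
        At lime: no left child.
        At lime: go right to rye.
          Visit rye.
          At rye: no left child.
          At rye: go right to hop.
            hop is a leaf — visit hop.
      At tulip: no right child.
Full pre-order sequence: ash, rose, daisy, sage, yew, fern, elm, reed, tulip, lime, rye, hop.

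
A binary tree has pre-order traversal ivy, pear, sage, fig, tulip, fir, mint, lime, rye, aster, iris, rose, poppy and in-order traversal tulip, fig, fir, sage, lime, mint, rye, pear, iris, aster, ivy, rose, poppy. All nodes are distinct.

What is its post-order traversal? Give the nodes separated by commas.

tulip, fir, fig, lime, rye, mint, sage, iris, aster, pear, poppy, rose, ivy

The first element of pre-order is the root; it splits in-order into left and right subtrees.
Root ivy: left subtree has 10 nodes {tulip, fig, fir, sage, lime, mint, rye, pear, iris, aster}, right has 2 {rose, poppy}.
  Root pear: left subtree has 7 nodes {tulip, fig, fir, sage, lime, mint, rye}, right has 2 {iris, aster}.
    Root sage: left subtree has 3 nodes {tulip, fig, fir}, right has 3 {lime, mint, rye}.
      Root fig: left subtree has 1 node {tulip}, right has 1 {fir}.
      Root mint: left subtree has 1 node {lime}, right has 1 {rye}.
    Root aster: left subtree has 1 node {iris}, right has 0 { }.
  Root rose: left subtree has 0 nodes { }, right has 1 {poppy}.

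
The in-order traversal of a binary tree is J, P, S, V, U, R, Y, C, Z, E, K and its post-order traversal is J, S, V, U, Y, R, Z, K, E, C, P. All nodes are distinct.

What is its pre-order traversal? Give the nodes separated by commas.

The last element of post-order is the root; it splits in-order into left and right subtrees.
Root P: left subtree has 1 node {J}, right has 9 {S, V, U, R, Y, C, Z, E, K}.
  Root C: left subtree has 5 nodes {S, V, U, R, Y}, right has 3 {Z, E, K}.
    Root R: left subtree has 3 nodes {S, V, U}, right has 1 {Y}.
      Root U: left subtree has 2 nodes {S, V}, right has 0 { }.
        Root V: left subtree has 1 node {S}, right has 0 { }.
    Root E: left subtree has 1 node {Z}, right has 1 {K}.

P, J, C, R, U, V, S, Y, E, Z, K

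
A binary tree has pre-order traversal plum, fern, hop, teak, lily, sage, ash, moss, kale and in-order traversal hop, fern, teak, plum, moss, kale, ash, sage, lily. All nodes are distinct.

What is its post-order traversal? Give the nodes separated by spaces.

The first element of pre-order is the root; it splits in-order into left and right subtrees.
Root plum: left subtree has 3 nodes {hop, fern, teak}, right has 5 {moss, kale, ash, sage, lily}.
  Root fern: left subtree has 1 node {hop}, right has 1 {teak}.
  Root lily: left subtree has 4 nodes {moss, kale, ash, sage}, right has 0 { }.
    Root sage: left subtree has 3 nodes {moss, kale, ash}, right has 0 { }.
      Root ash: left subtree has 2 nodes {moss, kale}, right has 0 { }.
        Root moss: left subtree has 0 nodes { }, right has 1 {kale}.

hop teak fern kale moss ash sage lily plum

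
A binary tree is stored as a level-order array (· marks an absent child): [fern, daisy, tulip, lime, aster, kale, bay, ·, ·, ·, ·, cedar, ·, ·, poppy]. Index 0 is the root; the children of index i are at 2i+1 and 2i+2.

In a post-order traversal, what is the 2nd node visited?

aster

Post-order visits the left subtree, then the right subtree, then the node.
At fern: go left to daisy.
  At daisy: go left to lime.
    lime is a leaf — visit lime.
  At daisy: go right to aster.
    aster is a leaf — visit aster.
  Visit daisy.
At fern: go right to tulip.
  At tulip: go left to kale.
    At kale: go left to cedar.
      cedar is a leaf — visit cedar.
    At kale: no right child.
    Visit kale.
  At tulip: go right to bay.
    At bay: no left child.
    At bay: go right to poppy.
      poppy is a leaf — visit poppy.
    Visit bay.
  Visit tulip.
Visit fern.
Full post-order sequence: lime, aster, daisy, cedar, kale, poppy, bay, tulip, fern.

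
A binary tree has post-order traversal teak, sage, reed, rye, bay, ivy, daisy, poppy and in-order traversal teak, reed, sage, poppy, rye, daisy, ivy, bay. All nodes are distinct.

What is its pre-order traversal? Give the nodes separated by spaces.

poppy reed teak sage daisy rye ivy bay

The last element of post-order is the root; it splits in-order into left and right subtrees.
Root poppy: left subtree has 3 nodes {teak, reed, sage}, right has 4 {rye, daisy, ivy, bay}.
  Root reed: left subtree has 1 node {teak}, right has 1 {sage}.
  Root daisy: left subtree has 1 node {rye}, right has 2 {ivy, bay}.
    Root ivy: left subtree has 0 nodes { }, right has 1 {bay}.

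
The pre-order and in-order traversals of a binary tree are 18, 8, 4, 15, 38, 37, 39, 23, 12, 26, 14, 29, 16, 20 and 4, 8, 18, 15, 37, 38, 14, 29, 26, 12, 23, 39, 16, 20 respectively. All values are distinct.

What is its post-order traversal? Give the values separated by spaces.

The first element of pre-order is the root; it splits in-order into left and right subtrees.
Root 18: left subtree has 2 nodes {4, 8}, right has 11 {15, 37, 38, 14, 29, 26, 12, 23, 39, 16, 20}.
  Root 8: left subtree has 1 node {4}, right has 0 { }.
  Root 15: left subtree has 0 nodes { }, right has 10 {37, 38, 14, 29, 26, 12, 23, 39, 16, 20}.
    Root 38: left subtree has 1 node {37}, right has 8 {14, 29, 26, 12, 23, 39, 16, 20}.
      Root 39: left subtree has 5 nodes {14, 29, 26, 12, 23}, right has 2 {16, 20}.
        Root 23: left subtree has 4 nodes {14, 29, 26, 12}, right has 0 { }.
          Root 12: left subtree has 3 nodes {14, 29, 26}, right has 0 { }.
            Root 26: left subtree has 2 nodes {14, 29}, right has 0 { }.
              Root 14: left subtree has 0 nodes { }, right has 1 {29}.
        Root 16: left subtree has 0 nodes { }, right has 1 {20}.

4 8 37 29 14 26 12 23 20 16 39 38 15 18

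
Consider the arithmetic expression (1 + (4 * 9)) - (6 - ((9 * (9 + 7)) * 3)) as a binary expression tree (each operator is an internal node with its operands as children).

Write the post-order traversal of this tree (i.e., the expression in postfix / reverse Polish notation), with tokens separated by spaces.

Post-order on an expression tree gives postfix notation: for each operator, emit left operand, right operand, then the operator.

1 4 9 * + 6 9 9 7 + * 3 * - -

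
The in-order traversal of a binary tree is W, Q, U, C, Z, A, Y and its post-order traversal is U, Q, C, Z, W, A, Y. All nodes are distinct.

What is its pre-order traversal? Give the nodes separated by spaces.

Y A W Z C Q U

The last element of post-order is the root; it splits in-order into left and right subtrees.
Root Y: left subtree has 6 nodes {W, Q, U, C, Z, A}, right has 0 { }.
  Root A: left subtree has 5 nodes {W, Q, U, C, Z}, right has 0 { }.
    Root W: left subtree has 0 nodes { }, right has 4 {Q, U, C, Z}.
      Root Z: left subtree has 3 nodes {Q, U, C}, right has 0 { }.
        Root C: left subtree has 2 nodes {Q, U}, right has 0 { }.
          Root Q: left subtree has 0 nodes { }, right has 1 {U}.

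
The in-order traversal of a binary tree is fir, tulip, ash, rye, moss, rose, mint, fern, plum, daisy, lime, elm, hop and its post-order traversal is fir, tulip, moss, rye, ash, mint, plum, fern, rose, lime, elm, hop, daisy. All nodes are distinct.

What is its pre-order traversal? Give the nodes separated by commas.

The last element of post-order is the root; it splits in-order into left and right subtrees.
Root daisy: left subtree has 9 nodes {fir, tulip, ash, rye, moss, rose, mint, fern, plum}, right has 3 {lime, elm, hop}.
  Root rose: left subtree has 5 nodes {fir, tulip, ash, rye, moss}, right has 3 {mint, fern, plum}.
    Root ash: left subtree has 2 nodes {fir, tulip}, right has 2 {rye, moss}.
      Root tulip: left subtree has 1 node {fir}, right has 0 { }.
      Root rye: left subtree has 0 nodes { }, right has 1 {moss}.
    Root fern: left subtree has 1 node {mint}, right has 1 {plum}.
  Root hop: left subtree has 2 nodes {lime, elm}, right has 0 { }.
    Root elm: left subtree has 1 node {lime}, right has 0 { }.

daisy, rose, ash, tulip, fir, rye, moss, fern, mint, plum, hop, elm, lime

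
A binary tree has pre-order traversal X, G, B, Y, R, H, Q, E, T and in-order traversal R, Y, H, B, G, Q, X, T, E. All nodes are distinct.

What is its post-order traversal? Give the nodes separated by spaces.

R H Y B Q G T E X

The first element of pre-order is the root; it splits in-order into left and right subtrees.
Root X: left subtree has 6 nodes {R, Y, H, B, G, Q}, right has 2 {T, E}.
  Root G: left subtree has 4 nodes {R, Y, H, B}, right has 1 {Q}.
    Root B: left subtree has 3 nodes {R, Y, H}, right has 0 { }.
      Root Y: left subtree has 1 node {R}, right has 1 {H}.
  Root E: left subtree has 1 node {T}, right has 0 { }.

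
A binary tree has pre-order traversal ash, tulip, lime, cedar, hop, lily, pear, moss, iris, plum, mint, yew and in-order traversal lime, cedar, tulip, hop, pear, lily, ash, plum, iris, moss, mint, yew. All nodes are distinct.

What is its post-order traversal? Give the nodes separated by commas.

The first element of pre-order is the root; it splits in-order into left and right subtrees.
Root ash: left subtree has 6 nodes {lime, cedar, tulip, hop, pear, lily}, right has 5 {plum, iris, moss, mint, yew}.
  Root tulip: left subtree has 2 nodes {lime, cedar}, right has 3 {hop, pear, lily}.
    Root lime: left subtree has 0 nodes { }, right has 1 {cedar}.
    Root hop: left subtree has 0 nodes { }, right has 2 {pear, lily}.
      Root lily: left subtree has 1 node {pear}, right has 0 { }.
  Root moss: left subtree has 2 nodes {plum, iris}, right has 2 {mint, yew}.
    Root iris: left subtree has 1 node {plum}, right has 0 { }.
    Root mint: left subtree has 0 nodes { }, right has 1 {yew}.

cedar, lime, pear, lily, hop, tulip, plum, iris, yew, mint, moss, ash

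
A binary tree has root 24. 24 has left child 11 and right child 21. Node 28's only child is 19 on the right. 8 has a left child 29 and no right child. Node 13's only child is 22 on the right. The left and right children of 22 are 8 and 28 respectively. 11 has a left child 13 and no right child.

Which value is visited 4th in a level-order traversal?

13

Level-order visits nodes level by level from the root, left to right within each level.
Level 0: 24
Level 1: 11, 21
Level 2: 13
Level 3: 22
Level 4: 8, 28
Level 5: 29, 19
Full level-order sequence: 24, 11, 21, 13, 22, 8, 28, 29, 19.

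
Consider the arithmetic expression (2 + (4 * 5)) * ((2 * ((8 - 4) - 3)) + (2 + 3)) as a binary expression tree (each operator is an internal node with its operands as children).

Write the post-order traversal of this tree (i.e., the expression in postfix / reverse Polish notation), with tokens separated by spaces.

Post-order on an expression tree gives postfix notation: for each operator, emit left operand, right operand, then the operator.

2 4 5 * + 2 8 4 - 3 - * 2 3 + + *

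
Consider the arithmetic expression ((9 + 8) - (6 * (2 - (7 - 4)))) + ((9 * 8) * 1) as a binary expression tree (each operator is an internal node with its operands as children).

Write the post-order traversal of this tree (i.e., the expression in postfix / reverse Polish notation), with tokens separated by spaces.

Post-order on an expression tree gives postfix notation: for each operator, emit left operand, right operand, then the operator.

9 8 + 6 2 7 4 - - * - 9 8 * 1 * +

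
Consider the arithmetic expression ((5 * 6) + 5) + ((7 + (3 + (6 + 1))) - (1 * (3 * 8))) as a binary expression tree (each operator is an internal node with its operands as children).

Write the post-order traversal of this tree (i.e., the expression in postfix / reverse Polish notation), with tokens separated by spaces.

5 6 * 5 + 7 3 6 1 + + + 1 3 8 * * - +

Post-order on an expression tree gives postfix notation: for each operator, emit left operand, right operand, then the operator.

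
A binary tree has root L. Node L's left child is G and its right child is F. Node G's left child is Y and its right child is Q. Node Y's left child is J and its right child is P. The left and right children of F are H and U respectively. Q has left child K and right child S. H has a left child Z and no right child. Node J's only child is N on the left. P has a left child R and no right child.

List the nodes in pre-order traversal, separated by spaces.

Pre-order visits the node, then its left subtree, then its right subtree.
Visit L.
At L: go left to G.
  Visit G.
  At G: go left to Y.
    Visit Y.
    At Y: go left to J.
      Visit J.
      At J: go left to N.
        N is a leaf — visit N.
      At J: no right child.
    At Y: go right to P.
      Visit P.
      At P: go left to R.
        R is a leaf — visit R.
      At P: no right child.
  At G: go right to Q.
    Visit Q.
    At Q: go left to K.
      K is a leaf — visit K.
    At Q: go right to S.
      S is a leaf — visit S.
At L: go right to F.
  Visit F.
  At F: go left to H.
    Visit H.
    At H: go left to Z.
      Z is a leaf — visit Z.
    At H: no right child.
  At F: go right to U.
    U is a leaf — visit U.

L G Y J N P R Q K S F H Z U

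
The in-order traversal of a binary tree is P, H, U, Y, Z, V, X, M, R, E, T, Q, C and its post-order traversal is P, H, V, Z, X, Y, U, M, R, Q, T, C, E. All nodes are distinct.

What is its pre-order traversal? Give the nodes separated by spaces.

The last element of post-order is the root; it splits in-order into left and right subtrees.
Root E: left subtree has 9 nodes {P, H, U, Y, Z, V, X, M, R}, right has 3 {T, Q, C}.
  Root R: left subtree has 8 nodes {P, H, U, Y, Z, V, X, M}, right has 0 { }.
    Root M: left subtree has 7 nodes {P, H, U, Y, Z, V, X}, right has 0 { }.
      Root U: left subtree has 2 nodes {P, H}, right has 4 {Y, Z, V, X}.
        Root H: left subtree has 1 node {P}, right has 0 { }.
        Root Y: left subtree has 0 nodes { }, right has 3 {Z, V, X}.
          Root X: left subtree has 2 nodes {Z, V}, right has 0 { }.
            Root Z: left subtree has 0 nodes { }, right has 1 {V}.
  Root C: left subtree has 2 nodes {T, Q}, right has 0 { }.
    Root T: left subtree has 0 nodes { }, right has 1 {Q}.

E R M U H P Y X Z V C T Q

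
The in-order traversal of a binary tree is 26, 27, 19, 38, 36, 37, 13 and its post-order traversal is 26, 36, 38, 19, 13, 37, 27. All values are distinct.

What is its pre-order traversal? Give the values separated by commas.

The last element of post-order is the root; it splits in-order into left and right subtrees.
Root 27: left subtree has 1 node {26}, right has 5 {19, 38, 36, 37, 13}.
  Root 37: left subtree has 3 nodes {19, 38, 36}, right has 1 {13}.
    Root 19: left subtree has 0 nodes { }, right has 2 {38, 36}.
      Root 38: left subtree has 0 nodes { }, right has 1 {36}.

27, 26, 37, 19, 38, 36, 13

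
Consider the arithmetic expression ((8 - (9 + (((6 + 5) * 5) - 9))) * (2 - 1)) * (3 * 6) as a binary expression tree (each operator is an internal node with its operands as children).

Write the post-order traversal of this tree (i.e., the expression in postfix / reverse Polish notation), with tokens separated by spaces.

8 9 6 5 + 5 * 9 - + - 2 1 - * 3 6 * *

Post-order on an expression tree gives postfix notation: for each operator, emit left operand, right operand, then the operator.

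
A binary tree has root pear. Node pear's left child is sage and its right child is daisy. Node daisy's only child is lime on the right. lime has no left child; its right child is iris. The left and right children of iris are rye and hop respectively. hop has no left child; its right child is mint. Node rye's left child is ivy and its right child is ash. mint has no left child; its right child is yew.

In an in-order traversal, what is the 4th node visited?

lime

In-order visits the left subtree, then the node, then the right subtree.
At pear: go left to sage.
  sage is a leaf — visit sage.
Visit pear.
At pear: go right to daisy.
  At daisy: no left child.
  Visit daisy.
  At daisy: go right to lime.
    At lime: no left child.
    Visit lime.
    At lime: go right to iris.
      At iris: go left to rye.
        At rye: go left to ivy.
          ivy is a leaf — visit ivy.
        Visit rye.
        At rye: go right to ash.
          ash is a leaf — visit ash.
      Visit iris.
      At iris: go right to hop.
        At hop: no left child.
        Visit hop.
        At hop: go right to mint.
          At mint: no left child.
          Visit mint.
          At mint: go right to yew.
            yew is a leaf — visit yew.
Full in-order sequence: sage, pear, daisy, lime, ivy, rye, ash, iris, hop, mint, yew.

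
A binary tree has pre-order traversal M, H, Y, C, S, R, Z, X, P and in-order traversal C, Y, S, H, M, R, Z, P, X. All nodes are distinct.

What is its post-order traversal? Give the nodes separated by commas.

C, S, Y, H, P, X, Z, R, M

The first element of pre-order is the root; it splits in-order into left and right subtrees.
Root M: left subtree has 4 nodes {C, Y, S, H}, right has 4 {R, Z, P, X}.
  Root H: left subtree has 3 nodes {C, Y, S}, right has 0 { }.
    Root Y: left subtree has 1 node {C}, right has 1 {S}.
  Root R: left subtree has 0 nodes { }, right has 3 {Z, P, X}.
    Root Z: left subtree has 0 nodes { }, right has 2 {P, X}.
      Root X: left subtree has 1 node {P}, right has 0 { }.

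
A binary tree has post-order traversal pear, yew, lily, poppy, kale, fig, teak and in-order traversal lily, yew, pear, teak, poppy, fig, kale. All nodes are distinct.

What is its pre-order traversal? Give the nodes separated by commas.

teak, lily, yew, pear, fig, poppy, kale

The last element of post-order is the root; it splits in-order into left and right subtrees.
Root teak: left subtree has 3 nodes {lily, yew, pear}, right has 3 {poppy, fig, kale}.
  Root lily: left subtree has 0 nodes { }, right has 2 {yew, pear}.
    Root yew: left subtree has 0 nodes { }, right has 1 {pear}.
  Root fig: left subtree has 1 node {poppy}, right has 1 {kale}.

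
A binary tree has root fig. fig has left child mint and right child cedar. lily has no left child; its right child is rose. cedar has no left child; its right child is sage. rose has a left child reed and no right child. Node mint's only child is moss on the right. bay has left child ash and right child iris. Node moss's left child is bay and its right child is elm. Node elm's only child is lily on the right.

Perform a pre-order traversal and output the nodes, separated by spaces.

Pre-order visits the node, then its left subtree, then its right subtree.
Visit fig.
At fig: go left to mint.
  Visit mint.
  At mint: no left child.
  At mint: go right to moss.
    Visit moss.
    At moss: go left to bay.
      Visit bay.
      At bay: go left to ash.
        ash is a leaf — visit ash.
      At bay: go right to iris.
        iris is a leaf — visit iris.
    At moss: go right to elm.
      Visit elm.
      At elm: no left child.
      At elm: go right to lily.
        Visit lily.
        At lily: no left child.
        At lily: go right to rose.
          Visit rose.
          At rose: go left to reed.
            reed is a leaf — visit reed.
          At rose: no right child.
At fig: go right to cedar.
  Visit cedar.
  At cedar: no left child.
  At cedar: go right to sage.
    sage is a leaf — visit sage.

fig mint moss bay ash iris elm lily rose reed cedar sage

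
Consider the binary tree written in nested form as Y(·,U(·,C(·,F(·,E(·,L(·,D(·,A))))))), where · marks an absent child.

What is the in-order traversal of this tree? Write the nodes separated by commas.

Y, U, C, F, E, L, D, A

In-order visits the left subtree, then the node, then the right subtree.
At Y: no left child.
Visit Y.
At Y: go right to U.
  At U: no left child.
  Visit U.
  At U: go right to C.
    At C: no left child.
    Visit C.
    At C: go right to F.
      At F: no left child.
      Visit F.
      At F: go right to E.
        At E: no left child.
        Visit E.
        At E: go right to L.
          At L: no left child.
          Visit L.
          At L: go right to D.
            At D: no left child.
            Visit D.
            At D: go right to A.
              A is a leaf — visit A.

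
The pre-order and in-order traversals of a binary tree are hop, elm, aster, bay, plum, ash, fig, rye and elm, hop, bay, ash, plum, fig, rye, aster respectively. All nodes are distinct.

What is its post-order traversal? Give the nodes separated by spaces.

The first element of pre-order is the root; it splits in-order into left and right subtrees.
Root hop: left subtree has 1 node {elm}, right has 6 {bay, ash, plum, fig, rye, aster}.
  Root aster: left subtree has 5 nodes {bay, ash, plum, fig, rye}, right has 0 { }.
    Root bay: left subtree has 0 nodes { }, right has 4 {ash, plum, fig, rye}.
      Root plum: left subtree has 1 node {ash}, right has 2 {fig, rye}.
        Root fig: left subtree has 0 nodes { }, right has 1 {rye}.

elm ash rye fig plum bay aster hop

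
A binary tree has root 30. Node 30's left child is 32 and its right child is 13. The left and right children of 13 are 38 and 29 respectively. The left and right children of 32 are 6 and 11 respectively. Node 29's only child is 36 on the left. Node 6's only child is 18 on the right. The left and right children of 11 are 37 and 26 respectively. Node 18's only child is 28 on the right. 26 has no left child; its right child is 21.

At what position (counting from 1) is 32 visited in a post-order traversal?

Post-order visits the left subtree, then the right subtree, then the node.
At 30: go left to 32.
  At 32: go left to 6.
    At 6: no left child.
    At 6: go right to 18.
      At 18: no left child.
      At 18: go right to 28.
        28 is a leaf — visit 28.
      Visit 18.
    Visit 6.
  At 32: go right to 11.
    At 11: go left to 37.
      37 is a leaf — visit 37.
    At 11: go right to 26.
      At 26: no left child.
      At 26: go right to 21.
        21 is a leaf — visit 21.
      Visit 26.
    Visit 11.
  Visit 32.
At 30: go right to 13.
  At 13: go left to 38.
    38 is a leaf — visit 38.
  At 13: go right to 29.
    At 29: go left to 36.
      36 is a leaf — visit 36.
    At 29: no right child.
    Visit 29.
  Visit 13.
Visit 30.
Full post-order sequence: 28, 18, 6, 37, 21, 26, 11, 32, 38, 36, 29, 13, 30.

8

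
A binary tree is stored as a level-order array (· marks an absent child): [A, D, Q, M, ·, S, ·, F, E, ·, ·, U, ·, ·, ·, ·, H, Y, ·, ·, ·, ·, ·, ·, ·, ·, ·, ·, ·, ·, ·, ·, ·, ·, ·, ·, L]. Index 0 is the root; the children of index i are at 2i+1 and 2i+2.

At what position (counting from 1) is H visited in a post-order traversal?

1

Post-order visits the left subtree, then the right subtree, then the node.
At A: go left to D.
  At D: go left to M.
    At M: go left to F.
      At F: no left child.
      At F: go right to H.
        H is a leaf — visit H.
      Visit F.
    At M: go right to E.
      At E: go left to Y.
        At Y: no left child.
        At Y: go right to L.
          L is a leaf — visit L.
        Visit Y.
      At E: no right child.
      Visit E.
    Visit M.
  At D: no right child.
  Visit D.
At A: go right to Q.
  At Q: go left to S.
    At S: go left to U.
      U is a leaf — visit U.
    At S: no right child.
    Visit S.
  At Q: no right child.
  Visit Q.
Visit A.
Full post-order sequence: H, F, L, Y, E, M, D, U, S, Q, A.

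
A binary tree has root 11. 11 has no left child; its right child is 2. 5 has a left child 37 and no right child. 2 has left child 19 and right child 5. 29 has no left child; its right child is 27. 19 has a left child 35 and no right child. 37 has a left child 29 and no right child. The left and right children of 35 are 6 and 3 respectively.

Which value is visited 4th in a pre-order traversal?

Pre-order visits the node, then its left subtree, then its right subtree.
Visit 11.
At 11: no left child.
At 11: go right to 2.
  Visit 2.
  At 2: go left to 19.
    Visit 19.
    At 19: go left to 35.
      Visit 35.
      At 35: go left to 6.
        6 is a leaf — visit 6.
      At 35: go right to 3.
        3 is a leaf — visit 3.
    At 19: no right child.
  At 2: go right to 5.
    Visit 5.
    At 5: go left to 37.
      Visit 37.
      At 37: go left to 29.
        Visit 29.
        At 29: no left child.
        At 29: go right to 27.
          27 is a leaf — visit 27.
      At 37: no right child.
    At 5: no right child.
Full pre-order sequence: 11, 2, 19, 35, 6, 3, 5, 37, 29, 27.

35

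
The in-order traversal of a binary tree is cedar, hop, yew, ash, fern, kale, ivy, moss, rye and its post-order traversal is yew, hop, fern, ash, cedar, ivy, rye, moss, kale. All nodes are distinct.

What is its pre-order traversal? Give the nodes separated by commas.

kale, cedar, ash, hop, yew, fern, moss, ivy, rye

The last element of post-order is the root; it splits in-order into left and right subtrees.
Root kale: left subtree has 5 nodes {cedar, hop, yew, ash, fern}, right has 3 {ivy, moss, rye}.
  Root cedar: left subtree has 0 nodes { }, right has 4 {hop, yew, ash, fern}.
    Root ash: left subtree has 2 nodes {hop, yew}, right has 1 {fern}.
      Root hop: left subtree has 0 nodes { }, right has 1 {yew}.
  Root moss: left subtree has 1 node {ivy}, right has 1 {rye}.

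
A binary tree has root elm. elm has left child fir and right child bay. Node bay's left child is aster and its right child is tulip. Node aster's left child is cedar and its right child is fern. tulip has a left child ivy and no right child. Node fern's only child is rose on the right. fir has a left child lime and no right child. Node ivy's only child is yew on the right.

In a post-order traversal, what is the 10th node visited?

Post-order visits the left subtree, then the right subtree, then the node.
At elm: go left to fir.
  At fir: go left to lime.
    lime is a leaf — visit lime.
  At fir: no right child.
  Visit fir.
At elm: go right to bay.
  At bay: go left to aster.
    At aster: go left to cedar.
      cedar is a leaf — visit cedar.
    At aster: go right to fern.
      At fern: no left child.
      At fern: go right to rose.
        rose is a leaf — visit rose.
      Visit fern.
    Visit aster.
  At bay: go right to tulip.
    At tulip: go left to ivy.
      At ivy: no left child.
      At ivy: go right to yew.
        yew is a leaf — visit yew.
      Visit ivy.
    At tulip: no right child.
    Visit tulip.
  Visit bay.
Visit elm.
Full post-order sequence: lime, fir, cedar, rose, fern, aster, yew, ivy, tulip, bay, elm.

bay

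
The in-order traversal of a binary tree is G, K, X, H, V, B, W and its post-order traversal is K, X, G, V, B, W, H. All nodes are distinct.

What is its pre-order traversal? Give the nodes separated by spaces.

H G X K W B V

The last element of post-order is the root; it splits in-order into left and right subtrees.
Root H: left subtree has 3 nodes {G, K, X}, right has 3 {V, B, W}.
  Root G: left subtree has 0 nodes { }, right has 2 {K, X}.
    Root X: left subtree has 1 node {K}, right has 0 { }.
  Root W: left subtree has 2 nodes {V, B}, right has 0 { }.
    Root B: left subtree has 1 node {V}, right has 0 { }.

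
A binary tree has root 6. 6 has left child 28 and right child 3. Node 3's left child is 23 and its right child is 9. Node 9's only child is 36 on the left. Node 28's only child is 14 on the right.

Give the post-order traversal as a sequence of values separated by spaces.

14 28 23 36 9 3 6

Post-order visits the left subtree, then the right subtree, then the node.
At 6: go left to 28.
  At 28: no left child.
  At 28: go right to 14.
    14 is a leaf — visit 14.
  Visit 28.
At 6: go right to 3.
  At 3: go left to 23.
    23 is a leaf — visit 23.
  At 3: go right to 9.
    At 9: go left to 36.
      36 is a leaf — visit 36.
    At 9: no right child.
    Visit 9.
  Visit 3.
Visit 6.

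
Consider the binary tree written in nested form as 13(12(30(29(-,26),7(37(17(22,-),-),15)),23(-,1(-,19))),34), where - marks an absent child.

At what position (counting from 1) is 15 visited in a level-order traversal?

Level-order visits nodes level by level from the root, left to right within each level.
Level 0: 13
Level 1: 12, 34
Level 2: 30, 23
Level 3: 29, 7, 1
Level 4: 26, 37, 15, 19
Level 5: 17
Level 6: 22
Full level-order sequence: 13, 12, 34, 30, 23, 29, 7, 1, 26, 37, 15, 19, 17, 22.

11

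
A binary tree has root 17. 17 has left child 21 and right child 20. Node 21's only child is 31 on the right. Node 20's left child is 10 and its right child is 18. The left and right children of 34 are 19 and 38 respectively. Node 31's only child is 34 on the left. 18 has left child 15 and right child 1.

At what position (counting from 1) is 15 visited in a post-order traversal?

Post-order visits the left subtree, then the right subtree, then the node.
At 17: go left to 21.
  At 21: no left child.
  At 21: go right to 31.
    At 31: go left to 34.
      At 34: go left to 19.
        19 is a leaf — visit 19.
      At 34: go right to 38.
        38 is a leaf — visit 38.
      Visit 34.
    At 31: no right child.
    Visit 31.
  Visit 21.
At 17: go right to 20.
  At 20: go left to 10.
    10 is a leaf — visit 10.
  At 20: go right to 18.
    At 18: go left to 15.
      15 is a leaf — visit 15.
    At 18: go right to 1.
      1 is a leaf — visit 1.
    Visit 18.
  Visit 20.
Visit 17.
Full post-order sequence: 19, 38, 34, 31, 21, 10, 15, 1, 18, 20, 17.

7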